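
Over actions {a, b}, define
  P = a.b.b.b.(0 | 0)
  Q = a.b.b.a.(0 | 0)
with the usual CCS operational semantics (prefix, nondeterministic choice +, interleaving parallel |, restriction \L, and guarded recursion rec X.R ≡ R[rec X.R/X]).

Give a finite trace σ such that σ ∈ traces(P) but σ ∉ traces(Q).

Reachable graph of P (5 states):
  p0 = a.b.b.b.(0 | 0) → ··a··> p1
  p1 = b.b.b.(0 | 0) → ··b··> p2
  p2 = b.b.(0 | 0) → ··b··> p3
  p3 = b.(0 | 0) → ··b··> p4
  p4 = 0 | 0 → deadlocked
Reachable graph of Q (5 states):
  q0 = a.b.b.a.(0 | 0) → ··a··> q1
  q1 = b.b.a.(0 | 0) → ··b··> q2
  q2 = b.a.(0 | 0) → ··b··> q3
  q3 = a.(0 | 0) → ··a··> q4
  q4 = 0 | 0 → deadlocked
Run σ = ⟨abbb⟩ on P: start {p0}
  [1] a ⇒ {p1}
  [2] b ⇒ {p2}
  [3] b ⇒ {p3}
  [4] b ⇒ {p4}
  P completes σ.
Run σ = ⟨abbb⟩ on Q: start {q0}
  [1] a ⇒ {q1}
  [2] b ⇒ {q2}
  [3] b ⇒ {q3}
  [4] b ⇒ ∅ (Q stuck)

abbb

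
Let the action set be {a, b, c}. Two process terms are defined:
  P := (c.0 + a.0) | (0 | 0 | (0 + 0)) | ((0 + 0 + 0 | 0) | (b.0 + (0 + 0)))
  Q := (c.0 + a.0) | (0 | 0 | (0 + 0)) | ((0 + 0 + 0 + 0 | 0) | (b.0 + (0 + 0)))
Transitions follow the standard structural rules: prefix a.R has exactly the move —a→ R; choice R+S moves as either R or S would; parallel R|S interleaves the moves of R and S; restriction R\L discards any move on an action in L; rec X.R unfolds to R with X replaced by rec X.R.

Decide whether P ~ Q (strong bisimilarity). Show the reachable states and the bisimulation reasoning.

P ~ Q

LTS(P): 4 reachable states
  p0 = (c.0 + a.0) | (0 | 0 | (0 + 0)) | ((0 + 0 + 0 | 0) | (b.0 + (0 + 0))) has moves ··a··> p1, ··b··> p2, ··c··> p1
  p1 = 0 | (0 | 0 | (0 + 0)) | ((0 + 0 + 0 | 0) | (b.0 + (0 + 0))) has moves ··b··> p3
  p2 = (c.0 + a.0) | (0 | 0 | (0 + 0)) | ((0 + 0 + 0 | 0) | 0) has moves ··a··> p3, ··c··> p3
  p3 = 0 | (0 | 0 | (0 + 0)) | ((0 + 0 + 0 | 0) | 0) has moves ∅
LTS(Q): 4 reachable states
  q0 = (c.0 + a.0) | (0 | 0 | (0 + 0)) | ((0 + 0 + 0 + 0 | 0) | (b.0 + (0 + 0))) has moves ··a··> q1, ··b··> q2, ··c··> q1
  q1 = 0 | (0 | 0 | (0 + 0)) | ((0 + 0 + 0 + 0 | 0) | (b.0 + (0 + 0))) has moves ··b··> q3
  q2 = (c.0 + a.0) | (0 | 0 | (0 + 0)) | ((0 + 0 + 0 + 0 | 0) | 0) has moves ··a··> q3, ··c··> q3
  q3 = 0 | (0 | 0 | (0 + 0)) | ((0 + 0 + 0 + 0 | 0) | 0) has moves ∅
Coarsest stable partition (strong bisimilarity classes):
  B0 = {p0, q0}
  B1 = {p1, q1}
  B2 = {p3, q3}
  B3 = {p2, q2}
p0 ∈ B0, q0 ∈ B0 → same block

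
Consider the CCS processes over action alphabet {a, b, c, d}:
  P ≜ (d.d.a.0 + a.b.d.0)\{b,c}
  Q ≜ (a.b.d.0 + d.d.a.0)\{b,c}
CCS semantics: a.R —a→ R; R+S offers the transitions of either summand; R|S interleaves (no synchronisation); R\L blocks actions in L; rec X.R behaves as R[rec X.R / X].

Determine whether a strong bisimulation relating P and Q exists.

Reachable graph of P (5 states):
  u0 = (d.d.a.0 + a.b.d.0)\{b,c} → =a=> u1, =d=> u2
  u1 = (b.d.0)\{b,c} → ·
  u2 = (d.a.0)\{b,c} → =d=> u3
  u3 = (a.0)\{b,c} → =a=> u4
  u4 = 0\{b,c} → ·
Reachable graph of Q (5 states):
  v0 = (a.b.d.0 + d.d.a.0)\{b,c} → =a=> v1, =d=> v2
  v1 = (b.d.0)\{b,c} → ·
  v2 = (d.a.0)\{b,c} → =d=> v3
  v3 = (a.0)\{b,c} → =a=> v4
  v4 = 0\{b,c} → ·
Bisimilarity quotient blocks:
  B0 = {u0, v0}
  B1 = {u2, v2}
  B2 = {u3, v3}
  B3 = {u1, u4, v1, v4}
u0 ∈ B0, v0 ∈ B0 → same block

YES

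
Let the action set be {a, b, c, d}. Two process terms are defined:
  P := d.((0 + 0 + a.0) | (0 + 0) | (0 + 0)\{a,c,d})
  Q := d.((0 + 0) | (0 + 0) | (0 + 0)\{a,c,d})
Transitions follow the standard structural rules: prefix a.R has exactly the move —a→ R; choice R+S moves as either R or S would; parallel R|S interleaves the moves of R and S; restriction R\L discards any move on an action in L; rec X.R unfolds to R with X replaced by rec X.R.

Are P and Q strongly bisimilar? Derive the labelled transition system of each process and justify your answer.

P ≁ Q

P's transition system — 3 states:
  p0 = d.((0 + 0 + a.0) | (0 + 0) | (0 + 0)\{a,c,d}) | =d=> p1
  p1 = (0 + 0 + a.0) | (0 + 0) | (0 + 0)\{a,c,d} | =a=> p2
  p2 = 0 | (0 + 0) | (0 + 0)\{a,c,d} | ·
Q's transition system — 2 states:
  q0 = d.((0 + 0) | (0 + 0) | (0 + 0)\{a,c,d}) | =d=> q1
  q1 = (0 + 0) | (0 + 0) | (0 + 0)\{a,c,d} | ·
Coarsest stable partition (strong bisimilarity classes):
  B0 = {p0}
  B1 = {p1}
  B2 = {p2, q1}
  B3 = {q0}
p0 ∈ B0, q0 ∈ B3 → different blocks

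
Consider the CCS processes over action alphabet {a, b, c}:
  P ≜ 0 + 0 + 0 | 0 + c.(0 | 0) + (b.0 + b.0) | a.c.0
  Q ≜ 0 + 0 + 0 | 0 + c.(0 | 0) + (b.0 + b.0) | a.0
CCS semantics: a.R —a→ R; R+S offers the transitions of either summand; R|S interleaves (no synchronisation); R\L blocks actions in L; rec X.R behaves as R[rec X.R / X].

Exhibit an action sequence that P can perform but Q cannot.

ac

LTS(P): 6 reachable states
  s0 = 0 + 0 + 0 | 0 + c.(0 | 0) + (b.0 + b.0) | a.c.0 | =a=> s1, =b=> s2, =c=> s3
  s1 = (b.0 + b.0) | c.0 | =b=> s4, =c=> s5
  s2 = 0 | a.c.0 | =a=> s4
  s3 = 0 | 0 | ·
  s4 = 0 | c.0 | =c=> s3
  s5 = (b.0 + b.0) | 0 | =b=> s3
LTS(Q): 4 reachable states
  t0 = 0 + 0 + 0 | 0 + c.(0 | 0) + (b.0 + b.0) | a.0 | =a=> t1, =b=> t2, =c=> t3
  t1 = (b.0 + b.0) | 0 | =b=> t3
  t2 = 0 | a.0 | =a=> t3
  t3 = 0 | 0 | ·
Run σ = ⟨ac⟩ on P: start {s0}
  [1] a ⇒ {s1}
  [2] c ⇒ {s5}
  ✓ P
Run σ = ⟨ac⟩ on Q: start {t0}
  [1] a ⇒ {t1}
  [2] c ⇒ ∅  — Q cannot continue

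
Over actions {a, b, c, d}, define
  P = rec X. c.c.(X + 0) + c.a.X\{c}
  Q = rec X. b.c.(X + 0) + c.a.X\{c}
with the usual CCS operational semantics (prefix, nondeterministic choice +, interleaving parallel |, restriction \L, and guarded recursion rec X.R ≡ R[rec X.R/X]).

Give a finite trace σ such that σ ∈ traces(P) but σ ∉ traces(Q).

LTS(P): 5 reachable states
  u0 = rec X. c.c.(X + 0) + c.a.X\{c} | --c--▸ u1, --c--▸ u2
  u1 = a.(rec X. c.c.(X + 0) + c.a.X\{c})\{c} | --a--▸ u3
  u2 = c.((rec X. c.c.(X + 0) + c.a.X\{c}) + 0) | --c--▸ u4
  u3 = (rec X. c.c.(X + 0) + c.a.X\{c})\{c} | (no moves)
  u4 = (rec X. c.c.(X + 0) + c.a.X\{c}) + 0 | --c--▸ u1, --c--▸ u2
LTS(Q): 6 reachable states
  v0 = rec X. b.c.(X + 0) + c.a.X\{c} | --b--▸ v1, --c--▸ v2
  v1 = c.((rec X. b.c.(X + 0) + c.a.X\{c}) + 0) | --c--▸ v3
  v2 = a.(rec X. b.c.(X + 0) + c.a.X\{c})\{c} | --a--▸ v4
  v3 = (rec X. b.c.(X + 0) + c.a.X\{c}) + 0 | --b--▸ v1, --c--▸ v2
  v4 = (rec X. b.c.(X + 0) + c.a.X\{c})\{c} | --b--▸ v5
  v5 = (c.((rec X. b.c.(X + 0) + c.a.X\{c}) + 0))\{c} | (no moves)
Trace ⟨cc⟩ through P, begin at {u0}:
  step 1 (c): {u1, u2}
  step 2 (c): {u4}
  — P admits the full trace.
Trace ⟨cc⟩ through Q, begin at {v0}:
  step 1 (c): {v2}
  step 2 (c): no successor for Q

cc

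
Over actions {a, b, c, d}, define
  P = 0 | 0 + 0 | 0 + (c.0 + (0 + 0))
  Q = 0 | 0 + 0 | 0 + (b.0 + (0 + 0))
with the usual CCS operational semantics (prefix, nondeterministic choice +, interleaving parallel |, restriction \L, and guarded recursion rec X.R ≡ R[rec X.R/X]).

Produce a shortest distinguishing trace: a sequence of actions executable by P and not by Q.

c

LTS(P): 2 reachable states
  u0 = 0 | 0 + 0 | 0 + (c.0 + (0 + 0)) :: =c=> u1
  u1 = 0 :: deadlocked
LTS(Q): 2 reachable states
  v0 = 0 | 0 + 0 | 0 + (b.0 + (0 + 0)) :: =b=> v1
  v1 = 0 :: deadlocked
Run σ = ⟨c⟩ on P: start {u0}
  after c @ step 1: {u1}
  P completes σ.
Run σ = ⟨c⟩ on Q: start {v0}
  after c @ step 1: ∅ (Q stuck)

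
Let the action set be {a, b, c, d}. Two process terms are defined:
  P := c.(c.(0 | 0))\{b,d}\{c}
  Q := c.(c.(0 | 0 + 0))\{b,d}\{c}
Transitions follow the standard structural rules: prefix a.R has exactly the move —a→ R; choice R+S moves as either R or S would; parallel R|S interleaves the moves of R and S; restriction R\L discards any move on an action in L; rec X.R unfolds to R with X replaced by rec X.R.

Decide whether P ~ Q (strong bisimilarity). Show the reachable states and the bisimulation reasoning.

bisimilar

LTS(P): 2 reachable states
  u0 = c.(c.(0 | 0))\{b,d}\{c} has moves -c-> u1
  u1 = (c.(0 | 0))\{b,d}\{c} has moves ·
LTS(Q): 2 reachable states
  v0 = c.(c.(0 | 0 + 0))\{b,d}\{c} has moves -c-> v1
  v1 = (c.(0 | 0 + 0))\{b,d}\{c} has moves ·
Bisimilarity quotient blocks:
  B0 = {u0, v0}
  B1 = {u1, v1}
u0 ∈ B0, v0 ∈ B0 → same block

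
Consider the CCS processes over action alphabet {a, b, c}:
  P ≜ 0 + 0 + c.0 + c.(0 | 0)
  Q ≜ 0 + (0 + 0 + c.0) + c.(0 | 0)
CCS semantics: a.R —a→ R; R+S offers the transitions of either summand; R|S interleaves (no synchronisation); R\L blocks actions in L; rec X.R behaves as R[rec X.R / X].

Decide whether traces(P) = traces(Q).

P's transition system — 3 states:
  m0 = 0 + 0 + c.0 + c.(0 | 0) ⊢ --c--▸ m1, --c--▸ m2
  m1 = 0 ⊢ stopped
  m2 = 0 | 0 ⊢ stopped
Q's transition system — 3 states:
  n0 = 0 + (0 + 0 + c.0) + c.(0 | 0) ⊢ --c--▸ n1, --c--▸ n2
  n1 = 0 ⊢ stopped
  n2 = 0 | 0 ⊢ stopped
Coarsest stable partition (strong bisimilarity classes):
  B0 = {m0, n0}
  B1 = {m1, m2, n1, n2}
m0 ∈ B0, n0 ∈ B0 → same block
Bisimilar ⇒ trace-equivalent.

YES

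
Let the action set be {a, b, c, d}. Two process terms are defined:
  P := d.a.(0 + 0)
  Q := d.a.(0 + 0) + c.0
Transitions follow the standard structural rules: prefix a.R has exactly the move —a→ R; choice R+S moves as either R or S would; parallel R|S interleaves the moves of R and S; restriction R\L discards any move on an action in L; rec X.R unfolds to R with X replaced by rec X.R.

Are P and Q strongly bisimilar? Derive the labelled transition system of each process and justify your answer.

not bisimilar

Reachable graph of P (3 states):
  m0 = d.a.(0 + 0) → ··d··> m1
  m1 = a.(0 + 0) → ··a··> m2
  m2 = 0 + 0 → ·
Reachable graph of Q (4 states):
  n0 = d.a.(0 + 0) + c.0 → ··c··> n1, ··d··> n2
  n1 = 0 → ·
  n2 = a.(0 + 0) → ··a··> n3
  n3 = 0 + 0 → ·
Coarsest stable partition (strong bisimilarity classes):
  B0 = {m0}
  B1 = {m1, n2}
  B2 = {m2, n1, n3}
  B3 = {n0}
m0 ∈ B0, n0 ∈ B3 → different blocks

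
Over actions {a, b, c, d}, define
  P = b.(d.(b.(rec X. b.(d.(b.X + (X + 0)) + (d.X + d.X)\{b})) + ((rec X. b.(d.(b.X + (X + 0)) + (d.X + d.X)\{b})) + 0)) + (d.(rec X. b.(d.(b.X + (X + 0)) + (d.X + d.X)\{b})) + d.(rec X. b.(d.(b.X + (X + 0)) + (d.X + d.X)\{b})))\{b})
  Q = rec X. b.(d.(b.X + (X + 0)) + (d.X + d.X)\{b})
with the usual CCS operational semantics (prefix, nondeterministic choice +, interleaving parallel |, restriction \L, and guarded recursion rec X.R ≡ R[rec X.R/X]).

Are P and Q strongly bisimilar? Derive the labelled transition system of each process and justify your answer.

YES

LTS(P): 5 reachable states
  u0 = b.(d.(b.(rec X. b.(d.(b.X + (X + 0)) + (d.X + d.X)\{b})) + ((rec X. b.(d.(b.X + (X + 0)) + (d.X + d.X)\{b})) + 0)) + (d.(rec X. b.(d.(b.X + (X + 0)) + (d.X + d.X)\{b})) + d.(rec X. b.(d.(b.X + (X + 0)) + (d.X + d.X)\{b})))\{b}) :: ··b··> u1
  u1 = d.(b.(rec X. b.(d.(b.X + (X + 0)) + (d.X + d.X)\{b})) + ((rec X. b.(d.(b.X + (X + 0)) + (d.X + d.X)\{b})) + 0)) + (d.(rec X. b.(d.(b.X + (X + 0)) + (d.X + d.X)\{b})) + d.(rec X. b.(d.(b.X + (X + 0)) + (d.X + d.X)\{b})))\{b} :: ··d··> u2, ··d··> u3
  u2 = (rec X. b.(d.(b.X + (X + 0)) + (d.X + d.X)\{b}))\{b} :: stopped
  u3 = b.(rec X. b.(d.(b.X + (X + 0)) + (d.X + d.X)\{b})) + ((rec X. b.(d.(b.X + (X + 0)) + (d.X + d.X)\{b})) + 0) :: ··b··> u1, ··b··> u4
  u4 = rec X. b.(d.(b.X + (X + 0)) + (d.X + d.X)\{b}) :: ··b··> u1
LTS(Q): 4 reachable states
  v0 = rec X. b.(d.(b.X + (X + 0)) + (d.X + d.X)\{b}) :: ··b··> v1
  v1 = d.(b.(rec X. b.(d.(b.X + (X + 0)) + (d.X + d.X)\{b})) + ((rec X. b.(d.(b.X + (X + 0)) + (d.X + d.X)\{b})) + 0)) + (d.(rec X. b.(d.(b.X + (X + 0)) + (d.X + d.X)\{b})) + d.(rec X. b.(d.(b.X + (X + 0)) + (d.X + d.X)\{b})))\{b} :: ··d··> v2, ··d··> v3
  v2 = (rec X. b.(d.(b.X + (X + 0)) + (d.X + d.X)\{b}))\{b} :: stopped
  v3 = b.(rec X. b.(d.(b.X + (X + 0)) + (d.X + d.X)\{b})) + ((rec X. b.(d.(b.X + (X + 0)) + (d.X + d.X)\{b})) + 0) :: ··b··> v0, ··b··> v1
Bisimilarity quotient blocks:
  B0 = {u0, u4, v0}
  B1 = {u1, v1}
  B2 = {u2, v2}
  B3 = {u3, v3}
u0 ∈ B0, v0 ∈ B0 → same block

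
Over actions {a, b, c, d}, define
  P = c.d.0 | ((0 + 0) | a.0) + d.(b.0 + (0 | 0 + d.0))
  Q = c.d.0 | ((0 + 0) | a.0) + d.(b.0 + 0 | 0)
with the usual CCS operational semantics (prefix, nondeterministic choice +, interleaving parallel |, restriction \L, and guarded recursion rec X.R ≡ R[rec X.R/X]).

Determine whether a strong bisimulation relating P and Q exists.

Reachable graph of P (8 states):
  m0 = c.d.0 | ((0 + 0) | a.0) + d.(b.0 + (0 | 0 + d.0)) :: —a→ m1, —c→ m2, —d→ m3
  m1 = c.d.0 | ((0 + 0) | 0) :: —c→ m4
  m2 = d.0 | ((0 + 0) | a.0) :: —a→ m4, —d→ m5
  m3 = b.0 + (0 | 0 + d.0) :: —b→ m6, —d→ m6
  m4 = d.0 | ((0 + 0) | 0) :: —d→ m7
  m5 = 0 | ((0 + 0) | a.0) :: —a→ m7
  m6 = 0 :: (no moves)
  m7 = 0 | ((0 + 0) | 0) :: (no moves)
Reachable graph of Q (8 states):
  n0 = c.d.0 | ((0 + 0) | a.0) + d.(b.0 + 0 | 0) :: —a→ n1, —c→ n2, —d→ n3
  n1 = c.d.0 | ((0 + 0) | 0) :: —c→ n4
  n2 = d.0 | ((0 + 0) | a.0) :: —a→ n4, —d→ n5
  n3 = b.0 + 0 | 0 :: —b→ n6
  n4 = d.0 | ((0 + 0) | 0) :: —d→ n7
  n5 = 0 | ((0 + 0) | a.0) :: —a→ n7
  n6 = 0 :: (no moves)
  n7 = 0 | ((0 + 0) | 0) :: (no moves)
Bisimilarity quotient blocks:
  B0 = {m0}
  B1 = {m2, n2}
  B2 = {m4, n4}
  B3 = {m6, m7, n6, n7}
  B4 = {m5, n5}
  B5 = {m3}
  B6 = {m1, n1}
  B7 = {n0}
  B8 = {n3}
m0 ∈ B0, n0 ∈ B7 → different blocks

NO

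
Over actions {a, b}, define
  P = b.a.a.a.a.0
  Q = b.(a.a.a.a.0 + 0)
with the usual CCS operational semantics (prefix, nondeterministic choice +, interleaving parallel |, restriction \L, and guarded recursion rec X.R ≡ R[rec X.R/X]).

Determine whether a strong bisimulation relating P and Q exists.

P's transition system — 6 states:
  s0 = b.a.a.a.a.0 :: =b=> s1
  s1 = a.a.a.a.0 :: =a=> s2
  s2 = a.a.a.0 :: =a=> s3
  s3 = a.a.0 :: =a=> s4
  s4 = a.0 :: =a=> s5
  s5 = 0 :: deadlocked
Q's transition system — 6 states:
  t0 = b.(a.a.a.a.0 + 0) :: =b=> t1
  t1 = a.a.a.a.0 + 0 :: =a=> t2
  t2 = a.a.a.0 :: =a=> t3
  t3 = a.a.0 :: =a=> t4
  t4 = a.0 :: =a=> t5
  t5 = 0 :: deadlocked
Coarsest stable partition (strong bisimilarity classes):
  B0 = {s0, t0}
  B1 = {s1, t1}
  B2 = {s2, t2}
  B3 = {s3, t3}
  B4 = {s4, t4}
  B5 = {s5, t5}
s0 ∈ B0, t0 ∈ B0 → same block

P ~ Q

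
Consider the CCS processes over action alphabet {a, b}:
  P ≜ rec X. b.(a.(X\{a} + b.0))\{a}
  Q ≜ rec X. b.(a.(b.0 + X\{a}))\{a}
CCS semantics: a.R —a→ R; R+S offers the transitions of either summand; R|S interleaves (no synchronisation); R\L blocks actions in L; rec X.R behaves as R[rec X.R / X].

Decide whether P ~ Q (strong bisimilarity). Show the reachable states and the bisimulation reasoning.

Reachable graph of P (2 states):
  u0 = rec X. b.(a.(X\{a} + b.0))\{a} → ··b··> u1
  u1 = (a.((rec X. b.(a.(X\{a} + b.0))\{a})\{a} + b.0))\{a} → deadlocked
Reachable graph of Q (2 states):
  v0 = rec X. b.(a.(b.0 + X\{a}))\{a} → ··b··> v1
  v1 = (a.(b.0 + (rec X. b.(a.(b.0 + X\{a}))\{a})\{a}))\{a} → deadlocked
Coarsest stable partition (strong bisimilarity classes):
  B0 = {u0, v0}
  B1 = {u1, v1}
u0 ∈ B0, v0 ∈ B0 → same block

bisimilar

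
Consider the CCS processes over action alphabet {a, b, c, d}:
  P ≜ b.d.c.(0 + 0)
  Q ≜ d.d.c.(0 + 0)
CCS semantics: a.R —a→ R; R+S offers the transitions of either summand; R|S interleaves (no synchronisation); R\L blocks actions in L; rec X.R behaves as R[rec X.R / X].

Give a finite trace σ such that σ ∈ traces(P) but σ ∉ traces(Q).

Reachable graph of P (4 states):
  u0 = b.d.c.(0 + 0) :: ··b··> u1
  u1 = d.c.(0 + 0) :: ··d··> u2
  u2 = c.(0 + 0) :: ··c··> u3
  u3 = 0 + 0 :: ∅
Reachable graph of Q (4 states):
  v0 = d.d.c.(0 + 0) :: ··d··> v1
  v1 = d.c.(0 + 0) :: ··d··> v2
  v2 = c.(0 + 0) :: ··c··> v3
  v3 = 0 + 0 :: ∅
Run σ = ⟨b⟩ on P: start {u0}
  [1] b ⇒ {u1}
  P completes σ.
Run σ = ⟨b⟩ on Q: start {v0}
  [1] b ⇒ ∅ (Q stuck)

b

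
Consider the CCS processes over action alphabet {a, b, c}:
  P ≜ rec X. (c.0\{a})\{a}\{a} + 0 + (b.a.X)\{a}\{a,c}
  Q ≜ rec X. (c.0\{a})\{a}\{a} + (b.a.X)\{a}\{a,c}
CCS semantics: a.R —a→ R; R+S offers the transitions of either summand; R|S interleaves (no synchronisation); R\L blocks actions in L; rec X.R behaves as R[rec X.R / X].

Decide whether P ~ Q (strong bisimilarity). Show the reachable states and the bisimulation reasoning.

LTS(P): 3 reachable states
  p0 = rec X. (c.0\{a})\{a}\{a} + 0 + (b.a.X)\{a}\{a,c} → --b--▸ p1, --c--▸ p2
  p1 = (a.(rec X. (c.0\{a})\{a}\{a} + 0 + (b.a.X)\{a}\{a,c}))\{a}\{a,c} → stopped
  p2 = 0\{a}\{a}\{a} → stopped
LTS(Q): 3 reachable states
  q0 = rec X. (c.0\{a})\{a}\{a} + (b.a.X)\{a}\{a,c} → --b--▸ q1, --c--▸ q2
  q1 = (a.(rec X. (c.0\{a})\{a}\{a} + (b.a.X)\{a}\{a,c}))\{a}\{a,c} → stopped
  q2 = 0\{a}\{a}\{a} → stopped
Partition-refinement fixed point:
  B0 = {p0, q0}
  B1 = {p1, p2, q1, q2}
p0 ∈ B0, q0 ∈ B0 → same block

P ~ Q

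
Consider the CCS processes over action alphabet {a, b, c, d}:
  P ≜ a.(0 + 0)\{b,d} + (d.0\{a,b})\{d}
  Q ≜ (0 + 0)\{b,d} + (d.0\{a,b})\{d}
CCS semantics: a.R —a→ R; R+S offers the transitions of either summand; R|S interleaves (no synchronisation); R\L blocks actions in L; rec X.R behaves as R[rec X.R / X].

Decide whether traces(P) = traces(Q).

NO — witness ⟨a⟩

Reachable graph of P (2 states):
  u0 = a.(0 + 0)\{b,d} + (d.0\{a,b})\{d} has moves -a-> u1
  u1 = (0 + 0)\{b,d} has moves (no moves)
Reachable graph of Q (1 states):
  v0 = (0 + 0)\{b,d} + (d.0\{a,b})\{d} has moves (no moves)
Executing a from P (initial set {u0}):
  [1] a ⇒ {u1}
  — P admits the full trace.
Executing a from Q (initial set {v0}):
  [1] a ⇒ ∅ (Q stuck)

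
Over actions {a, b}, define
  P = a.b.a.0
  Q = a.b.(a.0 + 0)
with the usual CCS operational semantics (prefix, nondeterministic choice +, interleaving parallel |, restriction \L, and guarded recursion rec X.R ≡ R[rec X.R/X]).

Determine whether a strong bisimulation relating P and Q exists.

P's transition system — 4 states:
  p0 = a.b.a.0 ⊢ =a=> p1
  p1 = b.a.0 ⊢ =b=> p2
  p2 = a.0 ⊢ =a=> p3
  p3 = 0 ⊢ (no moves)
Q's transition system — 4 states:
  q0 = a.b.(a.0 + 0) ⊢ =a=> q1
  q1 = b.(a.0 + 0) ⊢ =b=> q2
  q2 = a.0 + 0 ⊢ =a=> q3
  q3 = 0 ⊢ (no moves)
Partition-refinement fixed point:
  B0 = {p0, q0}
  B1 = {p1, q1}
  B2 = {p2, q2}
  B3 = {p3, q3}
p0 ∈ B0, q0 ∈ B0 → same block

bisimilar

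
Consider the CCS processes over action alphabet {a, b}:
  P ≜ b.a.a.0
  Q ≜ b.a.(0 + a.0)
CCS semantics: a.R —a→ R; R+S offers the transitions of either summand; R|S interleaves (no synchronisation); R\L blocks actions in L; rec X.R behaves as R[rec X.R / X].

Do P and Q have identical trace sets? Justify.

YES

LTS(P): 4 reachable states
  p0 = b.a.a.0 :: --b--▸ p1
  p1 = a.a.0 :: --a--▸ p2
  p2 = a.0 :: --a--▸ p3
  p3 = 0 :: ·
LTS(Q): 4 reachable states
  q0 = b.a.(0 + a.0) :: --b--▸ q1
  q1 = a.(0 + a.0) :: --a--▸ q2
  q2 = 0 + a.0 :: --a--▸ q3
  q3 = 0 :: ·
Coarsest stable partition (strong bisimilarity classes):
  B0 = {p0, q0}
  B1 = {p1, q1}
  B2 = {p2, q2}
  B3 = {p3, q3}
p0 ∈ B0, q0 ∈ B0 → same block
Bisimilar ⇒ trace-equivalent.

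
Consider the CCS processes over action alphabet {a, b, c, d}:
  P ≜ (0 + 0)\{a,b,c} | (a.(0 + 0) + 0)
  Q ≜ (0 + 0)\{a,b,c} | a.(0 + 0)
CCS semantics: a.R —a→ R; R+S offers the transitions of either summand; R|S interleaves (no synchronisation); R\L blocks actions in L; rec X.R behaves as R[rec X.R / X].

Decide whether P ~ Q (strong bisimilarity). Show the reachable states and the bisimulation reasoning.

LTS(P): 2 reachable states
  p0 = (0 + 0)\{a,b,c} | (a.(0 + 0) + 0) :: -a-> p1
  p1 = (0 + 0)\{a,b,c} | (0 + 0) :: stopped
LTS(Q): 2 reachable states
  q0 = (0 + 0)\{a,b,c} | a.(0 + 0) :: -a-> q1
  q1 = (0 + 0)\{a,b,c} | (0 + 0) :: stopped
Coarsest stable partition (strong bisimilarity classes):
  B0 = {p0, q0}
  B1 = {p1, q1}
p0 ∈ B0, q0 ∈ B0 → same block

P ~ Q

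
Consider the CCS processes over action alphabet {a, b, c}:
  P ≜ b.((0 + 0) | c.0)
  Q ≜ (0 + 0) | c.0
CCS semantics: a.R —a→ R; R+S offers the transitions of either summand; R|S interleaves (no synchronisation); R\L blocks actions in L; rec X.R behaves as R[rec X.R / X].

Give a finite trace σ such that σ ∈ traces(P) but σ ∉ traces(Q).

LTS(P): 3 reachable states
  u0 = b.((0 + 0) | c.0) :: --b--▸ u1
  u1 = (0 + 0) | c.0 :: --c--▸ u2
  u2 = (0 + 0) | 0 :: ·
LTS(Q): 2 reachable states
  v0 = (0 + 0) | c.0 :: --c--▸ v1
  v1 = (0 + 0) | 0 :: ·
Run σ = ⟨b⟩ on P: start {u0}
  after b @ step 1: {u1}
  P completes σ.
Run σ = ⟨b⟩ on Q: start {v0}
  after b @ step 1: ∅  — Q cannot continue

b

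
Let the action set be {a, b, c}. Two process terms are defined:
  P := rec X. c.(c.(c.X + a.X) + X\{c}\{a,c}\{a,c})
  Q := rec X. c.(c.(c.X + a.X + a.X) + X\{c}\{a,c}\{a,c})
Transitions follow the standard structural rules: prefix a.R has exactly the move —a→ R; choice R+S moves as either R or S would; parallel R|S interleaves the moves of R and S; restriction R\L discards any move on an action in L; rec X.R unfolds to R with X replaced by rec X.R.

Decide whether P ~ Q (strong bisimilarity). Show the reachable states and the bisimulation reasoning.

LTS(P): 3 reachable states
  s0 = rec X. c.(c.(c.X + a.X) + X\{c}\{a,c}\{a,c}) | ··c··> s1
  s1 = c.(c.(rec X. c.(c.(c.X + a.X) + X\{c}\{a,c}\{a,c})) + a.(rec X. c.(c.(c.X + a.X) + X\{c}\{a,c}\{a,c}))) + (rec X. c.(c.(c.X + a.X) + X\{c}\{a,c}\{a,c}))\{c}\{a,c}\{a,c} | ··c··> s2
  s2 = c.(rec X. c.(c.(c.X + a.X) + X\{c}\{a,c}\{a,c})) + a.(rec X. c.(c.(c.X + a.X) + X\{c}\{a,c}\{a,c})) | ··a··> s0, ··c··> s0
LTS(Q): 3 reachable states
  t0 = rec X. c.(c.(c.X + a.X + a.X) + X\{c}\{a,c}\{a,c}) | ··c··> t1
  t1 = c.(c.(rec X. c.(c.(c.X + a.X + a.X) + X\{c}\{a,c}\{a,c})) + a.(rec X. c.(c.(c.X + a.X + a.X) + X\{c}\{a,c}\{a,c})) + a.(rec X. c.(c.(c.X + a.X + a.X) + X\{c}\{a,c}\{a,c}))) + (rec X. c.(c.(c.X + a.X + a.X) + X\{c}\{a,c}\{a,c}))\{c}\{a,c}\{a,c} | ··c··> t2
  t2 = c.(rec X. c.(c.(c.X + a.X + a.X) + X\{c}\{a,c}\{a,c})) + a.(rec X. c.(c.(c.X + a.X + a.X) + X\{c}\{a,c}\{a,c})) + a.(rec X. c.(c.(c.X + a.X + a.X) + X\{c}\{a,c}\{a,c})) | ··a··> t0, ··c··> t0
Coarsest stable partition (strong bisimilarity classes):
  B0 = {s0, t0}
  B1 = {s1, t1}
  B2 = {s2, t2}
s0 ∈ B0, t0 ∈ B0 → same block

bisimilar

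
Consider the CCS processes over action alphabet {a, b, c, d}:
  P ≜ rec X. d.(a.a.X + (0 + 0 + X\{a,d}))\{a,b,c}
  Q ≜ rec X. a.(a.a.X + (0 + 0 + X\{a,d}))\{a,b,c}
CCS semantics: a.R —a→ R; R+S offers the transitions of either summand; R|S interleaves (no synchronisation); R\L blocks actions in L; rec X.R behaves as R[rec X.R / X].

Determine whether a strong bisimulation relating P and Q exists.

P's transition system — 2 states:
  m0 = rec X. d.(a.a.X + (0 + 0 + X\{a,d}))\{a,b,c} → -d-> m1
  m1 = (a.a.(rec X. d.(a.a.X + (0 + 0 + X\{a,d}))\{a,b,c}) + (0 + 0 + (rec X. d.(a.a.X + (0 + 0 + X\{a,d}))\{a,b,c})\{a,d}))\{a,b,c} → stopped
Q's transition system — 2 states:
  n0 = rec X. a.(a.a.X + (0 + 0 + X\{a,d}))\{a,b,c} → -a-> n1
  n1 = (a.a.(rec X. a.(a.a.X + (0 + 0 + X\{a,d}))\{a,b,c}) + (0 + 0 + (rec X. a.(a.a.X + (0 + 0 + X\{a,d}))\{a,b,c})\{a,d}))\{a,b,c} → stopped
Bisimilarity quotient blocks:
  B0 = {m0}
  B1 = {m1, n1}
  B2 = {n0}
m0 ∈ B0, n0 ∈ B2 → different blocks

NO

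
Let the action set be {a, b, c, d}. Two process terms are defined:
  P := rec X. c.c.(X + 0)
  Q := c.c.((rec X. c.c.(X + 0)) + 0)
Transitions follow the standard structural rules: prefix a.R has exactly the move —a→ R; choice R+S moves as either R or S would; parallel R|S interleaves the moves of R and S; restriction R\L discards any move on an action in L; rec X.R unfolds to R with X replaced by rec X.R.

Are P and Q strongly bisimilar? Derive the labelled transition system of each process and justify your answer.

Reachable graph of P (3 states):
  u0 = rec X. c.c.(X + 0) ⊢ =c=> u1
  u1 = c.((rec X. c.c.(X + 0)) + 0) ⊢ =c=> u2
  u2 = (rec X. c.c.(X + 0)) + 0 ⊢ =c=> u1
Reachable graph of Q (3 states):
  v0 = c.c.((rec X. c.c.(X + 0)) + 0) ⊢ =c=> v1
  v1 = c.((rec X. c.c.(X + 0)) + 0) ⊢ =c=> v2
  v2 = (rec X. c.c.(X + 0)) + 0 ⊢ =c=> v1
Bisimilarity quotient blocks:
  B0 = {u0, u1, u2, v0, v1, v2}
u0 ∈ B0, v0 ∈ B0 → same block

bisimilar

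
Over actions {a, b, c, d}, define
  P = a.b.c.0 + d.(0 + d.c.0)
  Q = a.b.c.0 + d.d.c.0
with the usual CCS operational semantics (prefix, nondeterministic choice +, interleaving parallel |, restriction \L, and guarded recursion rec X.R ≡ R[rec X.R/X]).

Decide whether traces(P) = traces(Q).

trace-equivalent

LTS(P): 5 reachable states
  m0 = a.b.c.0 + d.(0 + d.c.0) has moves —a→ m1, —d→ m2
  m1 = b.c.0 has moves —b→ m3
  m2 = 0 + d.c.0 has moves —d→ m3
  m3 = c.0 has moves —c→ m4
  m4 = 0 has moves deadlocked
LTS(Q): 5 reachable states
  n0 = a.b.c.0 + d.d.c.0 has moves —a→ n1, —d→ n2
  n1 = b.c.0 has moves —b→ n3
  n2 = d.c.0 has moves —d→ n3
  n3 = c.0 has moves —c→ n4
  n4 = 0 has moves deadlocked
Bisimilarity quotient blocks:
  B0 = {m0, n0}
  B1 = {m2, n2}
  B2 = {m3, n3}
  B3 = {m4, n4}
  B4 = {m1, n1}
m0 ∈ B0, n0 ∈ B0 → same block
Bisimilar ⇒ trace-equivalent.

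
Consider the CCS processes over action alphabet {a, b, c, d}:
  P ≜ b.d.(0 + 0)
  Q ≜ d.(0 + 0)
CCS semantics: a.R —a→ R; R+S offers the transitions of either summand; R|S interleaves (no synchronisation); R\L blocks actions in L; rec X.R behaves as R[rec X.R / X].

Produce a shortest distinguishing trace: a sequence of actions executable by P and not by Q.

b

LTS(P): 3 reachable states
  p0 = b.d.(0 + 0) → -b-> p1
  p1 = d.(0 + 0) → -d-> p2
  p2 = 0 + 0 → stopped
LTS(Q): 2 reachable states
  q0 = d.(0 + 0) → -d-> q1
  q1 = 0 + 0 → stopped
Run σ = ⟨b⟩ on P: start {p0}
  step 1 (b): {p1}
  ✓ P
Run σ = ⟨b⟩ on Q: start {q0}
  step 1 (b): no successor for Q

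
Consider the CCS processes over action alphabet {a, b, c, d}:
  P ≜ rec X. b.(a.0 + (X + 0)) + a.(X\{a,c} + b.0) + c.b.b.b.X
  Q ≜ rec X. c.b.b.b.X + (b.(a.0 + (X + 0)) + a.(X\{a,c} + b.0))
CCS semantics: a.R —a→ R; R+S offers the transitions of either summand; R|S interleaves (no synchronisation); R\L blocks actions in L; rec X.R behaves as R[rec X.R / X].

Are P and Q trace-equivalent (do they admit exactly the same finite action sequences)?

LTS(P): 8 reachable states
  m0 = rec X. b.(a.0 + (X + 0)) + a.(X\{a,c} + b.0) + c.b.b.b.X | =a=> m1, =b=> m2, =c=> m3
  m1 = (rec X. b.(a.0 + (X + 0)) + a.(X\{a,c} + b.0) + c.b.b.b.X)\{a,c} + b.0 | =b=> m4, =b=> m5
  m2 = a.0 + ((rec X. b.(a.0 + (X + 0)) + a.(X\{a,c} + b.0) + c.b.b.b.X) + 0) | =a=> m1, =a=> m5, =b=> m2, =c=> m3
  m3 = b.b.b.(rec X. b.(a.0 + (X + 0)) + a.(X\{a,c} + b.0) + c.b.b.b.X) | =b=> m6
  m4 = (a.0 + ((rec X. b.(a.0 + (X + 0)) + a.(X\{a,c} + b.0) + c.b.b.b.X) + 0))\{a,c} | =b=> m4
  m5 = 0 | deadlocked
  m6 = b.b.(rec X. b.(a.0 + (X + 0)) + a.(X\{a,c} + b.0) + c.b.b.b.X) | =b=> m7
  m7 = b.(rec X. b.(a.0 + (X + 0)) + a.(X\{a,c} + b.0) + c.b.b.b.X) | =b=> m0
LTS(Q): 8 reachable states
  n0 = rec X. c.b.b.b.X + (b.(a.0 + (X + 0)) + a.(X\{a,c} + b.0)) | =a=> n1, =b=> n2, =c=> n3
  n1 = (rec X. c.b.b.b.X + (b.(a.0 + (X + 0)) + a.(X\{a,c} + b.0)))\{a,c} + b.0 | =b=> n4, =b=> n5
  n2 = a.0 + ((rec X. c.b.b.b.X + (b.(a.0 + (X + 0)) + a.(X\{a,c} + b.0))) + 0) | =a=> n1, =a=> n5, =b=> n2, =c=> n3
  n3 = b.b.b.(rec X. c.b.b.b.X + (b.(a.0 + (X + 0)) + a.(X\{a,c} + b.0))) | =b=> n6
  n4 = (a.0 + ((rec X. c.b.b.b.X + (b.(a.0 + (X + 0)) + a.(X\{a,c} + b.0))) + 0))\{a,c} | =b=> n4
  n5 = 0 | deadlocked
  n6 = b.b.(rec X. c.b.b.b.X + (b.(a.0 + (X + 0)) + a.(X\{a,c} + b.0))) | =b=> n7
  n7 = b.(rec X. c.b.b.b.X + (b.(a.0 + (X + 0)) + a.(X\{a,c} + b.0))) | =b=> n0
Bisimilarity quotient blocks:
  B0 = {m0, n0}
  B1 = {m3, n3}
  B2 = {m6, n6}
  B3 = {m7, n7}
  B4 = {m1, n1}
  B5 = {m4, n4}
  B6 = {m5, n5}
  B7 = {m2, n2}
m0 ∈ B0, n0 ∈ B0 → same block
Bisimilar ⇒ trace-equivalent.

YES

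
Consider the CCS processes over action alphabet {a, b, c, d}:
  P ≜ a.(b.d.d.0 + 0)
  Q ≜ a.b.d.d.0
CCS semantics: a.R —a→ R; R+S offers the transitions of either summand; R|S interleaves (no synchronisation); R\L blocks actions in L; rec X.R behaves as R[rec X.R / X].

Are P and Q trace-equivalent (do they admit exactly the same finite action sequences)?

LTS(P): 5 reachable states
  m0 = a.(b.d.d.0 + 0) ⊢ —a→ m1
  m1 = b.d.d.0 + 0 ⊢ —b→ m2
  m2 = d.d.0 ⊢ —d→ m3
  m3 = d.0 ⊢ —d→ m4
  m4 = 0 ⊢ (no moves)
LTS(Q): 5 reachable states
  n0 = a.b.d.d.0 ⊢ —a→ n1
  n1 = b.d.d.0 ⊢ —b→ n2
  n2 = d.d.0 ⊢ —d→ n3
  n3 = d.0 ⊢ —d→ n4
  n4 = 0 ⊢ (no moves)
Partition-refinement fixed point:
  B0 = {m0, n0}
  B1 = {m1, n1}
  B2 = {m2, n2}
  B3 = {m3, n3}
  B4 = {m4, n4}
m0 ∈ B0, n0 ∈ B0 → same block
Bisimilar ⇒ trace-equivalent.

YES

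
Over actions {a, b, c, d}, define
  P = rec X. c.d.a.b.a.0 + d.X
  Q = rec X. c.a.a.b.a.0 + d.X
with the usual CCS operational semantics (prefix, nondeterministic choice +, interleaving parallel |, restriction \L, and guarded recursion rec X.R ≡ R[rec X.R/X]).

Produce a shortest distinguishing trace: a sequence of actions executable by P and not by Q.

cd

LTS(P): 6 reachable states
  p0 = rec X. c.d.a.b.a.0 + d.X → =c=> p1, =d=> p0
  p1 = d.a.b.a.0 → =d=> p2
  p2 = a.b.a.0 → =a=> p3
  p3 = b.a.0 → =b=> p4
  p4 = a.0 → =a=> p5
  p5 = 0 → stopped
LTS(Q): 6 reachable states
  q0 = rec X. c.a.a.b.a.0 + d.X → =c=> q1, =d=> q0
  q1 = a.a.b.a.0 → =a=> q2
  q2 = a.b.a.0 → =a=> q3
  q3 = b.a.0 → =b=> q4
  q4 = a.0 → =a=> q5
  q5 = 0 → stopped
Executing cd from P (initial set {p0}):
  after c @ step 1: {p1}
  after d @ step 2: {p2}
  P completes σ.
Executing cd from Q (initial set {q0}):
  after c @ step 1: {q1}
  after d @ step 2: no successor for Q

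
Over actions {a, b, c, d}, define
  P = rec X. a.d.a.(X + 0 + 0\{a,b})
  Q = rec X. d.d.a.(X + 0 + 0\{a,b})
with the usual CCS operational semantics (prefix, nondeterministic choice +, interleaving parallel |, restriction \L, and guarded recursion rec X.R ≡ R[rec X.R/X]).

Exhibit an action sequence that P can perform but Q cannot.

Reachable graph of P (4 states):
  m0 = rec X. a.d.a.(X + 0 + 0\{a,b}) :: --a--▸ m1
  m1 = d.a.((rec X. a.d.a.(X + 0 + 0\{a,b})) + 0 + 0\{a,b}) :: --d--▸ m2
  m2 = a.((rec X. a.d.a.(X + 0 + 0\{a,b})) + 0 + 0\{a,b}) :: --a--▸ m3
  m3 = (rec X. a.d.a.(X + 0 + 0\{a,b})) + 0 + 0\{a,b} :: --a--▸ m1
Reachable graph of Q (4 states):
  n0 = rec X. d.d.a.(X + 0 + 0\{a,b}) :: --d--▸ n1
  n1 = d.a.((rec X. d.d.a.(X + 0 + 0\{a,b})) + 0 + 0\{a,b}) :: --d--▸ n2
  n2 = a.((rec X. d.d.a.(X + 0 + 0\{a,b})) + 0 + 0\{a,b}) :: --a--▸ n3
  n3 = (rec X. d.d.a.(X + 0 + 0\{a,b})) + 0 + 0\{a,b} :: --d--▸ n1
Executing a from P (initial set {m0}):
  after a @ step 1: {m1}
  — P admits the full trace.
Executing a from Q (initial set {n0}):
  after a @ step 1: ∅  — Q cannot continue

a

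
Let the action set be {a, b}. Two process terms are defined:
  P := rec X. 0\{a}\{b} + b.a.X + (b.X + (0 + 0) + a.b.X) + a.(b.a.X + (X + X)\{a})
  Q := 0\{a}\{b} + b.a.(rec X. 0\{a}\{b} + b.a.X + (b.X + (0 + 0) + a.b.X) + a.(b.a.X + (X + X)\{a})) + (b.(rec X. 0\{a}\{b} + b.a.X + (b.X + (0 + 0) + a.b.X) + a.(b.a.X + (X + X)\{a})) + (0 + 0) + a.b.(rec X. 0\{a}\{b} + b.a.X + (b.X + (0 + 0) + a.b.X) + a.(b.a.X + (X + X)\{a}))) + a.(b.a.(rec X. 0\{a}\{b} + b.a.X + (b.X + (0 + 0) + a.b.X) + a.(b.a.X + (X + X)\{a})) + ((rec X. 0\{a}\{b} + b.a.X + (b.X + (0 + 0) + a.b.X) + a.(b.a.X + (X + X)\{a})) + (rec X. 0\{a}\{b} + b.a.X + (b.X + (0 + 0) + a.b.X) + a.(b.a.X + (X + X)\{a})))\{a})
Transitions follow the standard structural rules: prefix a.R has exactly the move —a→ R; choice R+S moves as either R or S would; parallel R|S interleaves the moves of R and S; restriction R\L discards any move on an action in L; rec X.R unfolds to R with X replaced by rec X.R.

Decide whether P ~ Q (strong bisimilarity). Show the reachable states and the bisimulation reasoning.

YES

LTS(P): 6 reachable states
  s0 = rec X. 0\{a}\{b} + b.a.X + (b.X + (0 + 0) + a.b.X) + a.(b.a.X + (X + X)\{a}) → -a-> s1, -a-> s2, -b-> s0, -b-> s3
  s1 = b.(rec X. 0\{a}\{b} + b.a.X + (b.X + (0 + 0) + a.b.X) + a.(b.a.X + (X + X)\{a})) → -b-> s0
  s2 = b.a.(rec X. 0\{a}\{b} + b.a.X + (b.X + (0 + 0) + a.b.X) + a.(b.a.X + (X + X)\{a})) + ((rec X. 0\{a}\{b} + b.a.X + (b.X + (0 + 0) + a.b.X) + a.(b.a.X + (X + X)\{a})) + (rec X. 0\{a}\{b} + b.a.X + (b.X + (0 + 0) + a.b.X) + a.(b.a.X + (X + X)\{a})))\{a} → -b-> s3, -b-> s4, -b-> s5
  s3 = a.(rec X. 0\{a}\{b} + b.a.X + (b.X + (0 + 0) + a.b.X) + a.(b.a.X + (X + X)\{a})) → -a-> s0
  s4 = (a.(rec X. 0\{a}\{b} + b.a.X + (b.X + (0 + 0) + a.b.X) + a.(b.a.X + (X + X)\{a})))\{a} → ·
  s5 = (rec X. 0\{a}\{b} + b.a.X + (b.X + (0 + 0) + a.b.X) + a.(b.a.X + (X + X)\{a}))\{a} → -b-> s4, -b-> s5
LTS(Q): 7 reachable states
  t0 = 0\{a}\{b} + b.a.(rec X. 0\{a}\{b} + b.a.X + (b.X + (0 + 0) + a.b.X) + a.(b.a.X + (X + X)\{a})) + (b.(rec X. 0\{a}\{b} + b.a.X + (b.X + (0 + 0) + a.b.X) + a.(b.a.X + (X + X)\{a})) + (0 + 0) + a.b.(rec X. 0\{a}\{b} + b.a.X + (b.X + (0 + 0) + a.b.X) + a.(b.a.X + (X + X)\{a}))) + a.(b.a.(rec X. 0\{a}\{b} + b.a.X + (b.X + (0 + 0) + a.b.X) + a.(b.a.X + (X + X)\{a})) + ((rec X. 0\{a}\{b} + b.a.X + (b.X + (0 + 0) + a.b.X) + a.(b.a.X + (X + X)\{a})) + (rec X. 0\{a}\{b} + b.a.X + (b.X + (0 + 0) + a.b.X) + a.(b.a.X + (X + X)\{a})))\{a}) → -a-> t1, -a-> t2, -b-> t3, -b-> t4
  t1 = b.(rec X. 0\{a}\{b} + b.a.X + (b.X + (0 + 0) + a.b.X) + a.(b.a.X + (X + X)\{a})) → -b-> t4
  t2 = b.a.(rec X. 0\{a}\{b} + b.a.X + (b.X + (0 + 0) + a.b.X) + a.(b.a.X + (X + X)\{a})) + ((rec X. 0\{a}\{b} + b.a.X + (b.X + (0 + 0) + a.b.X) + a.(b.a.X + (X + X)\{a})) + (rec X. 0\{a}\{b} + b.a.X + (b.X + (0 + 0) + a.b.X) + a.(b.a.X + (X + X)\{a})))\{a} → -b-> t3, -b-> t5, -b-> t6
  t3 = a.(rec X. 0\{a}\{b} + b.a.X + (b.X + (0 + 0) + a.b.X) + a.(b.a.X + (X + X)\{a})) → -a-> t4
  t4 = rec X. 0\{a}\{b} + b.a.X + (b.X + (0 + 0) + a.b.X) + a.(b.a.X + (X + X)\{a}) → -a-> t1, -a-> t2, -b-> t3, -b-> t4
  t5 = (a.(rec X. 0\{a}\{b} + b.a.X + (b.X + (0 + 0) + a.b.X) + a.(b.a.X + (X + X)\{a})))\{a} → ·
  t6 = (rec X. 0\{a}\{b} + b.a.X + (b.X + (0 + 0) + a.b.X) + a.(b.a.X + (X + X)\{a}))\{a} → -b-> t5, -b-> t6
Partition-refinement fixed point:
  B0 = {s0, t0, t4}
  B1 = {s1, t1}
  B2 = {s3, t3}
  B3 = {s2, t2}
  B4 = {s4, t5}
  B5 = {s5, t6}
s0 ∈ B0, t0 ∈ B0 → same block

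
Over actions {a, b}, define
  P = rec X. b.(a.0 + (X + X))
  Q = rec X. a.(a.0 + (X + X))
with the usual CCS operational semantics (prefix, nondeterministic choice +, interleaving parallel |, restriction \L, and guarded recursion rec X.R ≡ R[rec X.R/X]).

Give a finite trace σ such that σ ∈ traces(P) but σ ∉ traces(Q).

Reachable graph of P (3 states):
  p0 = rec X. b.(a.0 + (X + X)) ⊢ —b→ p1
  p1 = a.0 + ((rec X. b.(a.0 + (X + X))) + (rec X. b.(a.0 + (X + X)))) ⊢ —a→ p2, —b→ p1
  p2 = 0 ⊢ stopped
Reachable graph of Q (3 states):
  q0 = rec X. a.(a.0 + (X + X)) ⊢ —a→ q1
  q1 = a.0 + ((rec X. a.(a.0 + (X + X))) + (rec X. a.(a.0 + (X + X)))) ⊢ —a→ q1, —a→ q2
  q2 = 0 ⊢ stopped
Run σ = ⟨b⟩ on P: start {p0}
  [1] b ⇒ {p1}
  P completes σ.
Run σ = ⟨b⟩ on Q: start {q0}
  [1] b ⇒ no successor for Q

b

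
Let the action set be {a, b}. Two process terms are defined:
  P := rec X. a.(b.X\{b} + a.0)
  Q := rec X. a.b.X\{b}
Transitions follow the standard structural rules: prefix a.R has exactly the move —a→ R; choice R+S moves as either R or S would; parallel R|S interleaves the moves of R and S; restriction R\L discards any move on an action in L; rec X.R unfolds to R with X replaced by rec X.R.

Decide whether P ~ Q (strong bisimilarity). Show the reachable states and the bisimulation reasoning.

LTS(P): 6 reachable states
  p0 = rec X. a.(b.X\{b} + a.0) :: ··a··> p1
  p1 = b.(rec X. a.(b.X\{b} + a.0))\{b} + a.0 :: ··a··> p2, ··b··> p3
  p2 = 0 :: (no moves)
  p3 = (rec X. a.(b.X\{b} + a.0))\{b} :: ··a··> p4
  p4 = (b.(rec X. a.(b.X\{b} + a.0))\{b} + a.0)\{b} :: ··a··> p5
  p5 = 0\{b} :: (no moves)
LTS(Q): 4 reachable states
  q0 = rec X. a.b.X\{b} :: ··a··> q1
  q1 = b.(rec X. a.b.X\{b})\{b} :: ··b··> q2
  q2 = (rec X. a.b.X\{b})\{b} :: ··a··> q3
  q3 = (b.(rec X. a.b.X\{b})\{b})\{b} :: (no moves)
Partition-refinement fixed point:
  B0 = {p0}
  B1 = {p1}
  B2 = {p2, p5, q3}
  B3 = {p3}
  B4 = {p4, q2}
  B5 = {q0}
  B6 = {q1}
p0 ∈ B0, q0 ∈ B5 → different blocks

P ≁ Q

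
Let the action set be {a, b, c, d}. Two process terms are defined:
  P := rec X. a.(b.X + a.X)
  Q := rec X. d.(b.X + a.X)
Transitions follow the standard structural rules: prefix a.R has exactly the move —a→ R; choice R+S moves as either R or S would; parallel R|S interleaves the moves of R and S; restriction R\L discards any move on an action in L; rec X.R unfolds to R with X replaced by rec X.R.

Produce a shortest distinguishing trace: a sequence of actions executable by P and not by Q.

a

LTS(P): 2 reachable states
  s0 = rec X. a.(b.X + a.X) ⊢ -a-> s1
  s1 = b.(rec X. a.(b.X + a.X)) + a.(rec X. a.(b.X + a.X)) ⊢ -a-> s0, -b-> s0
LTS(Q): 2 reachable states
  t0 = rec X. d.(b.X + a.X) ⊢ -d-> t1
  t1 = b.(rec X. d.(b.X + a.X)) + a.(rec X. d.(b.X + a.X)) ⊢ -a-> t0, -b-> t0
Executing a from P (initial set {s0}):
  step 1 (a): {s1}
  — P admits the full trace.
Executing a from Q (initial set {t0}):
  step 1 (a): ∅ (Q stuck)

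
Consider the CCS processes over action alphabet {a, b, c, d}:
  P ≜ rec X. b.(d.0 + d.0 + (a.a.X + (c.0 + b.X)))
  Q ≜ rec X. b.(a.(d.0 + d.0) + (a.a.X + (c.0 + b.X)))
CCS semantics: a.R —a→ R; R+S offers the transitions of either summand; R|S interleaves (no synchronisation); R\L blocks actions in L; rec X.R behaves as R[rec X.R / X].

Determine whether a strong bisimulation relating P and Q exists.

P's transition system — 4 states:
  u0 = rec X. b.(d.0 + d.0 + (a.a.X + (c.0 + b.X))) has moves —b→ u1
  u1 = d.0 + d.0 + (a.a.(rec X. b.(d.0 + d.0 + (a.a.X + (c.0 + b.X)))) + (c.0 + b.(rec X. b.(d.0 + d.0 + (a.a.X + (c.0 + b.X)))))) has moves —a→ u2, —b→ u0, —c→ u3, —d→ u3
  u2 = a.(rec X. b.(d.0 + d.0 + (a.a.X + (c.0 + b.X)))) has moves —a→ u0
  u3 = 0 has moves (no moves)
Q's transition system — 5 states:
  v0 = rec X. b.(a.(d.0 + d.0) + (a.a.X + (c.0 + b.X))) has moves —b→ v1
  v1 = a.(d.0 + d.0) + (a.a.(rec X. b.(a.(d.0 + d.0) + (a.a.X + (c.0 + b.X)))) + (c.0 + b.(rec X. b.(a.(d.0 + d.0) + (a.a.X + (c.0 + b.X)))))) has moves —a→ v2, —a→ v3, —b→ v0, —c→ v4
  v2 = a.(rec X. b.(a.(d.0 + d.0) + (a.a.X + (c.0 + b.X)))) has moves —a→ v0
  v3 = d.0 + d.0 has moves —d→ v4
  v4 = 0 has moves (no moves)
Bisimilarity quotient blocks:
  B0 = {u0}
  B1 = {u1}
  B2 = {u3, v4}
  B3 = {u2}
  B4 = {v0}
  B5 = {v1}
  B6 = {v3}
  B7 = {v2}
u0 ∈ B0, v0 ∈ B4 → different blocks

not bisimilar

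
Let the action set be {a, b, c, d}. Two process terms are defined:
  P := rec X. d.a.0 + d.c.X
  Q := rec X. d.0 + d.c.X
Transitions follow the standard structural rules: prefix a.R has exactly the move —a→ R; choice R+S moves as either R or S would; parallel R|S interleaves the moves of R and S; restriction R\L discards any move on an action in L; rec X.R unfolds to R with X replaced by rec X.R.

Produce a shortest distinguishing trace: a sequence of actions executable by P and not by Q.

LTS(P): 4 reachable states
  m0 = rec X. d.a.0 + d.c.X | =d=> m1, =d=> m2
  m1 = a.0 | =a=> m3
  m2 = c.(rec X. d.a.0 + d.c.X) | =c=> m0
  m3 = 0 | (no moves)
LTS(Q): 3 reachable states
  n0 = rec X. d.0 + d.c.X | =d=> n1, =d=> n2
  n1 = 0 | (no moves)
  n2 = c.(rec X. d.0 + d.c.X) | =c=> n0
Run σ = ⟨da⟩ on P: start {m0}
  [1] d ⇒ {m1, m2}
  [2] a ⇒ {m3}
  — P admits the full trace.
Run σ = ⟨da⟩ on Q: start {n0}
  [1] d ⇒ {n1, n2}
  [2] a ⇒ no successor for Q

da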